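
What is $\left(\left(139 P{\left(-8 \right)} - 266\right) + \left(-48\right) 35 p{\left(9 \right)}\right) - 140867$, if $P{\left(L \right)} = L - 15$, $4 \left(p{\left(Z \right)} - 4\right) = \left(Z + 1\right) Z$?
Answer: $-188850$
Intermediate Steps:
$p{\left(Z \right)} = 4 + \frac{Z \left(1 + Z\right)}{4}$ ($p{\left(Z \right)} = 4 + \frac{\left(Z + 1\right) Z}{4} = 4 + \frac{\left(1 + Z\right) Z}{4} = 4 + \frac{Z \left(1 + Z\right)}{4}$)
$P{\left(L \right)} = -15 + L$
$\left(\left(139 P{\left(-8 \right)} - 266\right) + \left(-48\right) 35 p{\left(9 \right)}\right) - 140867 = \left(\left(139 \left(-15 - 8\right) - 266\right) + \left(-48\right) 35 \left(4 + \frac{1}{4} \cdot 9 + \frac{9^{2}}{4}\right)\right) - 140867 = \left(\left(139 \left(-23\right) - 266\right) - 1680 \left(4 + \frac{9}{4} + \frac{1}{4} \cdot 81\right)\right) - 140867 = \left(\left(-3197 - 266\right) - 1680 \left(4 + \frac{9}{4} + \frac{81}{4}\right)\right) - 140867 = \left(-3463 - 44520\right) - 140867 = -47983 - 140867 = -188850$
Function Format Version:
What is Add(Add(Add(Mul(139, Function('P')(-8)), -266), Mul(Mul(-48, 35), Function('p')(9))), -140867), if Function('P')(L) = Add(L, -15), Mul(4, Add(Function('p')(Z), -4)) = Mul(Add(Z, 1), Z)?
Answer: -188850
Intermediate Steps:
Function('p')(Z) = Add(4, Mul(Rational(1, 4), Z, Add(1, Z))) (Function('p')(Z) = Add(4, Mul(Rational(1, 4), Mul(Add(Z, 1), Z))) = Add(4, Mul(Rational(1, 4), Mul(Add(1, Z), Z))) = Add(4, Mul(Rational(1, 4), Mul(Z, Add(1, Z)))) = Add(4, Mul(Rational(1, 4), Z, Add(1, Z))))
Function('P')(L) = Add(-15, L)
Add(Add(Add(Mul(139, Function('P')(-8)), -266), Mul(Mul(-48, 35), Function('p')(9))), -140867) = Add(Add(Add(Mul(139, Add(-15, -8)), -266), Mul(Mul(-48, 35), Add(4, Mul(Rational(1, 4), 9), Mul(Rational(1, 4), Pow(9, 2))))), -140867) = Add(Add(Add(Mul(139, -23), -266), Mul(-1680, Add(4, Rational(9, 4), Mul(Rational(1, 4), 81)))), -140867) = Add(Add(Add(-3197, -266), Mul(-1680, Add(4, Rational(9, 4), Rational(81, 4)))), -140867) = Add(Add(-3463, Mul(-1680, Rational(53, 2))), -140867) = Add(Add(-3463, -44520), -140867) = Add(-47983, -140867) = -188850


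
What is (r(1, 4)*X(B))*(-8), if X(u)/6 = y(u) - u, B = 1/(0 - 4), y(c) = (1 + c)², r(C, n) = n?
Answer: -156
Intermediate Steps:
B = -¼ (B = 1/(-4) = -¼ ≈ -0.25000)
X(u) = -6*u + 6*(1 + u)² (X(u) = 6*((1 + u)² - u) = -6*u + 6*(1 + u)²)
(r(1, 4)*X(B))*(-8) = (4*(-6*(-¼) + 6*(1 - ¼)²))*(-8) = (4*(3/2 + 6*(¾)²))*(-8) = (4*(3/2 + 6*(9/16)))*(-8) = (4*(3/2 + 27/8))*(-8) = (4*(39/8))*(-8) = (39/2)*(-8) = -156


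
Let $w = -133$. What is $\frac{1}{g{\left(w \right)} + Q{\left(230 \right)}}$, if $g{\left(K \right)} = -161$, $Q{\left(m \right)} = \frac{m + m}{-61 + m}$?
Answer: $- \frac{169}{26749} \approx -0.006318$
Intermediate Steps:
$Q{\left(m \right)} = \frac{2 m}{-61 + m}$
$\frac{1}{g{\left(w \right)} + Q{\left(230 \right)}} = \frac{1}{-161 + 2 \cdot 230 \frac{1}{-61 + 230}} = \frac{1}{-161 + 2 \cdot 230 \cdot \frac{1}{169}} = \frac{1}{-161 + \frac{460}{169}} = \frac{1}{- \frac{26749}{169}} = - \frac{169}{26749}$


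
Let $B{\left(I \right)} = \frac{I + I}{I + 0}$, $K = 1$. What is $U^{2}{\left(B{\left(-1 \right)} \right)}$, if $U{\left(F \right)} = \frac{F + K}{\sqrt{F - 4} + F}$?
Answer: $\frac{9}{\left(2 + i \sqrt{2}\right)^{2}} \approx 0.5 - 1.4142 i$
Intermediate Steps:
$B{\left(I \right)} = 2$ ($B{\left(I \right)} = \frac{2 I}{I} = 2$)
$U{\left(F \right)} = \frac{1 + F}{F + \sqrt{-4 + F}}$ ($U{\left(F \right)} = \frac{F + 1}{\sqrt{F - 4} + F} = \frac{1 + F}{\sqrt{-4 + F} + F} = \frac{1 + F}{F + \sqrt{-4 + F}}$)
$U^{2}{\left(B{\left(-1 \right)} \right)} = \left(\frac{1 + 2}{2 + \sqrt{-4 + 2}}\right)^{2} = \left(\frac{1}{2 + \sqrt{-2}} \cdot 3\right)^{2} = \left(\frac{1}{2 + i \sqrt{2}} \cdot 3\right)^{2} = \left(\frac{3}{2 + i \sqrt{2}}\right)^{2} = \frac{9}{\left(2 + i \sqrt{2}\right)^{2}}$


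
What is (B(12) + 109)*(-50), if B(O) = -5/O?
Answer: -32575/6 ≈ -5429.2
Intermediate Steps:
(B(12) + 109)*(-50) = (-5/12 + 109)*(-50) = (1303/12)*(-50) = -32575/6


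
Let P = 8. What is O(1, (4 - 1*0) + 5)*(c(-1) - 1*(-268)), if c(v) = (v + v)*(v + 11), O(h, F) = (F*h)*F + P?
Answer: 22072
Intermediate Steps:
O(h, F) = 8 + h*F**2 (O(h, F) = (F*h)*F + 8 = h*F**2 + 8 = 8 + h*F**2)
c(v) = 2*v*(11 + v) (c(v) = (2*v)*(11 + v) = 2*v*(11 + v))
O(1, (4 - 1*0) + 5)*(c(-1) - 1*(-268)) = (8 + 1*((4 - 1*0) + 5)**2)*(2*(-1)*(11 - 1) - 1*(-268)) = (8 + 1*((4 + 0) + 5)**2)*(2*(-1)*10 + 268) = (8 + 1*(4 + 5)**2)*(-20 + 268) = (8 + 1*9**2)*248 = (8 + 1*81)*248 = (8 + 81)*248 = 89*248 = 22072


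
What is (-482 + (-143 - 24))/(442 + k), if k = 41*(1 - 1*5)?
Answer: -649/278 ≈ -2.3345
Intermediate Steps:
k = -164 (k = 41*(1 - 5) = 41*(-4) = -164)
(-482 + (-143 - 24))/(442 + k) = (-482 + (-143 - 24))/(442 - 164) = (-482 - 167)/278 = -649*1/278 = -649/278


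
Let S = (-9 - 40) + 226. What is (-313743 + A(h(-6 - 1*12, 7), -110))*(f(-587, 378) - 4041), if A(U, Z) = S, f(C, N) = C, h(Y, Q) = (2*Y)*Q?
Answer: 1451183448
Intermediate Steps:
h(Y, Q) = 2*Q*Y
S = 177 (S = -49 + 226 = 177)
A(U, Z) = 177
(-313743 + A(h(-6 - 1*12, 7), -110))*(f(-587, 378) - 4041) = (-313743 + 177)*(-587 - 4041) = -313566*(-4628) = 1451183448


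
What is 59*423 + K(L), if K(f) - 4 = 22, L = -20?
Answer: 24983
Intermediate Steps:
K(f) = 26 (K(f) = 4 + 22 = 26)
59*423 + K(L) = 59*423 + 26 = 24957 + 26 = 24983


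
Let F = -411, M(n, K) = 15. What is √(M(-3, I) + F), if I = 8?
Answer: 6*I*√11 ≈ 19.9*I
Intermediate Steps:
√(M(-3, I) + F) = √(15 - 411) = √(-396) = 6*I*√11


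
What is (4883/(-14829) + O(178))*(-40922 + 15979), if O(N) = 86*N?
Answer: -5661997370407/14829 ≈ -3.8182e+8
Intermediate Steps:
(4883/(-14829) + O(178))*(-40922 + 15979) = (4883/(-14829) + 86*178)*(-40922 + 15979) = (4883*(-1/14829) + 15308)*(-24943) = (-4883/14829 + 15308)*(-24943) = (226997449/14829)*(-24943) = -5661997370407/14829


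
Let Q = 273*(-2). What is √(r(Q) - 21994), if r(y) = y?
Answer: 14*I*√115 ≈ 150.13*I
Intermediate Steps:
Q = -546
√(r(Q) - 21994) = √(-546 - 21994) = √(-22540) = 14*I*√115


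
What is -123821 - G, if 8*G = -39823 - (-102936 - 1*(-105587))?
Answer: -474047/4 ≈ -1.1851e+5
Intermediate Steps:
G = -21237/4 (G = (-39823 - (-102936 - 1*(-105587)))/8 = (-39823 - (-102936 + 105587))/8 = (-39823 - 1*2651)/8 = (-39823 - 2651)/8 = (⅛)*(-42474) = -21237/4 ≈ -5309.3)
-123821 - G = -123821 - 1*(-21237/4) = -123821 + 21237/4 = -474047/4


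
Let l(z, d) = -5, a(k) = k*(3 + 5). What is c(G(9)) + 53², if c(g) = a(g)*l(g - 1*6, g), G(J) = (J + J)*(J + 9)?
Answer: -10151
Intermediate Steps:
a(k) = 8*k (a(k) = k*8 = 8*k)
G(J) = 2*J*(9 + J) (G(J) = (2*J)*(9 + J) = 2*J*(9 + J))
c(g) = -40*g (c(g) = (8*g)*(-5) = -40*g)
c(G(9)) + 53² = -80*9*(9 + 9) + 53² = -80*9*18 + 2809 = -40*324 + 2809 = -12960 + 2809 = -10151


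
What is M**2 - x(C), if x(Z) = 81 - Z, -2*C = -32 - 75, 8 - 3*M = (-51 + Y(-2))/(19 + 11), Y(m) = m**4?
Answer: -5885/324 ≈ -18.164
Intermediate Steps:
M = 55/18 (M = 8/3 - (-51 + (-2)**4)/(3*(19 + 11)) = 8/3 - (-51 + 16)/(3*30) = 8/3 - (-35)/(3*30) = 8/3 - 1/3*(-7/6) = 8/3 + 7/18 = 55/18 ≈ 3.0556)
C = 107/2 (C = -(-32 - 75)/2 = -1/2*(-107) = 107/2 ≈ 53.500)
M**2 - x(C) = (55/18)**2 - (81 - 1*107/2) = 3025/324 - (81 - 107/2) = 3025/324 - 1*55/2 = 3025/324 - 55/2 = -5885/324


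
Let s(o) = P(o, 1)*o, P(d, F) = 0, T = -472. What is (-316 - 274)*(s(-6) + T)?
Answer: 278480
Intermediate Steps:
s(o) = 0 (s(o) = 0*o = 0)
(-316 - 274)*(s(-6) + T) = (-316 - 274)*(0 - 472) = -590*(-472) = 278480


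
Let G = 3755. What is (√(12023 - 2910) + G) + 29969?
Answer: 33724 + √9113 ≈ 33819.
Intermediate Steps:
(√(12023 - 2910) + G) + 29969 = (√(12023 - 2910) + 3755) + 29969 = (√9113 + 3755) + 29969 = (3755 + √9113) + 29969 = 33724 + √9113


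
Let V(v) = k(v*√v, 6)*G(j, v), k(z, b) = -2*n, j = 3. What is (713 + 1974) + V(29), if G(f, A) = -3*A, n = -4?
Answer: 1991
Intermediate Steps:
k(z, b) = 8 (k(z, b) = -2*(-4) = 8)
V(v) = -24*v (V(v) = 8*(-3*v) = -24*v)
(713 + 1974) + V(29) = (713 + 1974) - 24*29 = 2687 - 696 = 1991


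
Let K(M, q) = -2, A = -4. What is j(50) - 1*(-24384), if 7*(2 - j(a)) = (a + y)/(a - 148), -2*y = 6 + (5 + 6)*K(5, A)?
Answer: 8364427/343 ≈ 24386.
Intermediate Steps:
y = 8 (y = -(6 + (5 + 6)*(-2))/2 = -(6 + 11*(-2))/2 = -(6 - 22)/2 = -½*(-16) = 8)
j(a) = 2 - (8 + a)/(7*(-148 + a)) (j(a) = 2 - (a + 8)/(7*(a - 148)) = 2 - (8 + a)/(7*(-148 + a)))
j(50) - 1*(-24384) = 13*(-160 + 50)/(7*(-148 + 50)) - 1*(-24384) = (13/7)*(-110)/(-98) + 24384 = (13/7)*(-1/98)*(-110) + 24384 = 715/343 + 24384 = 8364427/343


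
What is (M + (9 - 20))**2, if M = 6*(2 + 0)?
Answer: 1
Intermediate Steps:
M = 12 (M = 6*2 = 12)
(M + (9 - 20))**2 = (12 + (9 - 20))**2 = (12 - 11)**2 = 1**2 = 1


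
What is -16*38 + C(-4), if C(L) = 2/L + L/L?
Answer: -1215/2 ≈ -607.50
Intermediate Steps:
C(L) = 1 + 2/L (C(L) = 2/L + 1 = 1 + 2/L)
-16*38 + C(-4) = -16*38 + (2 - 4)/(-4) = -608 - ¼*(-2) = -608 + ½ = -1215/2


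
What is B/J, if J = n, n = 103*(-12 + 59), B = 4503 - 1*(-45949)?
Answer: 50452/4841 ≈ 10.422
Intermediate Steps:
B = 50452 (B = 4503 + 45949 = 50452)
n = 4841 (n = 103*47 = 4841)
J = 4841
B/J = 50452/4841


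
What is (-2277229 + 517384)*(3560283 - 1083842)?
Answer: -4358152311645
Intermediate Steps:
(-2277229 + 517384)*(3560283 - 1083842) = -1759845*2476441 = -4358152311645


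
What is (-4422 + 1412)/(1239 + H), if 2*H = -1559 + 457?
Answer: -35/8 ≈ -4.3750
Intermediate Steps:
H = -551 (H = (-1559 + 457)/2 = (½)*(-1102) = -551)
(-4422 + 1412)/(1239 + H) = (-4422 + 1412)/(1239 - 551) = -3010/688 = -3010*1/688 = -35/8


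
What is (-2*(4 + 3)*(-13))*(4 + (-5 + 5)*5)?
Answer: 728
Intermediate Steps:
(-2*(4 + 3)*(-13))*(4 + (-5 + 5)*5) = (-2*7*(-13))*(4 + 0*5) = (-14*(-13))*(4 + 0) = 182*4 = 728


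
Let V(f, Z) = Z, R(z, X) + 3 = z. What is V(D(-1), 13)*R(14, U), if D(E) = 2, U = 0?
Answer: 143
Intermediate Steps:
R(z, X) = -3 + z
V(D(-1), 13)*R(14, U) = 13*(-3 + 14) = 13*11 = 143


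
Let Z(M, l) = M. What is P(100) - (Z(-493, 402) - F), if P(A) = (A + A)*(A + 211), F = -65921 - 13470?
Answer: -16698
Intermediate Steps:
F = -79391
P(A) = 2*A*(211 + A) (P(A) = (2*A)*(211 + A) = 2*A*(211 + A))
P(100) - (Z(-493, 402) - F) = 2*100*(211 + 100) - (-493 - 1*(-79391)) = 2*100*311 - (-493 + 79391) = 62200 - 1*78898 = 62200 - 78898 = -16698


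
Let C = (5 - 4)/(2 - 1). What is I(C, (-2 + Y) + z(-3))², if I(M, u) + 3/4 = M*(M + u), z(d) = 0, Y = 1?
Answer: 9/16 ≈ 0.56250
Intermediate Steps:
C = 1 (C = 1/1 = 1*1 = 1)
I(M, u) = -¾ + M*(M + u)
I(C, (-2 + Y) + z(-3))² = (-¾ + 1² + 1*((-2 + 1) + 0))² = (-¾ + 1 + 1*(-1 + 0))² = (-¾ + 1 + 1*(-1))² = (-¾ + 1 - 1)² = (-¾)² = 9/16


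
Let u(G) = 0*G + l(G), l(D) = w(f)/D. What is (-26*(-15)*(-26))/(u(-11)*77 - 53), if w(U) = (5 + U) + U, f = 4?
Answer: 845/12 ≈ 70.417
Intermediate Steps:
w(U) = 5 + 2*U
l(D) = 13/D (l(D) = (5 + 2*4)/D = (5 + 8)/D = 13/D)
u(G) = 13/G (u(G) = 0*G + 13/G = 0 + 13/G = 13/G)
(-26*(-15)*(-26))/(u(-11)*77 - 53) = (-26*(-15)*(-26))/((13/(-11))*77 - 53) = (390*(-26))/((13*(-1/11))*77 - 53) = -10140/(-13/11*77 - 53) = -10140/(-91 - 53) = -10140/(-144) = -10140*(-1/144) = 845/12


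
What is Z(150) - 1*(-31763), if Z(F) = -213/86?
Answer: 2731405/86 ≈ 31761.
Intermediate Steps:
Z(F) = -213/86 (Z(F) = -213*1/86 = -213/86)
Z(150) - 1*(-31763) = -213/86 - 1*(-31763) = -213/86 + 31763 = 2731405/86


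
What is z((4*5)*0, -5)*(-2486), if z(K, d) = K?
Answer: 0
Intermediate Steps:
z((4*5)*0, -5)*(-2486) = ((4*5)*0)*(-2486) = (20*0)*(-2486) = 0*(-2486) = 0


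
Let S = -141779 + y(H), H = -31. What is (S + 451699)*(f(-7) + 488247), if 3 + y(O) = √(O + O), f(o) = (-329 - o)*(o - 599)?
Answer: 211790769543 + 683379*I*√62 ≈ 2.1179e+11 + 5.3809e+6*I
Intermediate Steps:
f(o) = (-599 + o)*(-329 - o) (f(o) = (-329 - o)*(-599 + o) = (-599 + o)*(-329 - o))
y(O) = -3 + √2*√O (y(O) = -3 + √(O + O) = -3 + √(2*O) = -3 + √2*√O)
S = -141782 + I*√62 (S = -141779 + (-3 + √2*√(-31)) = -141779 + (-3 + √2*(I*√31)) = -141779 + (-3 + I*√62) = -141782 + I*√62 ≈ -1.4178e+5 + 7.874*I)
(S + 451699)*(f(-7) + 488247) = ((-141782 + I*√62) + 451699)*((197071 - 1*(-7)² + 270*(-7)) + 488247) = (309917 + I*√62)*((197071 - 1*49 - 1890) + 488247) = (309917 + I*√62)*((197071 - 49 - 1890) + 488247) = (309917 + I*√62)*(195132 + 488247) = (309917 + I*√62)*683379 = 211790769543 + 683379*I*√62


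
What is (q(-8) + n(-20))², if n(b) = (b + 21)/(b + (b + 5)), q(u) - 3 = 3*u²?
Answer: 46566976/1225 ≈ 38014.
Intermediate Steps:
q(u) = 3 + 3*u²
n(b) = (21 + b)/(5 + 2*b) (n(b) = (21 + b)/(b + (5 + b)) = (21 + b)/(5 + 2*b))
(q(-8) + n(-20))² = ((3 + 3*(-8)²) + (21 - 20)/(5 + 2*(-20)))² = ((3 + 3*64) + 1/(5 - 40))² = ((3 + 192) + 1/(-35))² = (195 - 1/35*1)² = (195 - 1/35)² = (6824/35)² = 46566976/1225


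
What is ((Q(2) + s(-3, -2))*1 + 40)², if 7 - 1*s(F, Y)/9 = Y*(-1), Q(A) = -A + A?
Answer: 7225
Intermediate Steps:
Q(A) = 0
s(F, Y) = 63 + 9*Y (s(F, Y) = 63 - 9*Y*(-1) = 63 - (-9)*Y = 63 + 9*Y)
((Q(2) + s(-3, -2))*1 + 40)² = ((0 + (63 + 9*(-2)))*1 + 40)² = ((0 + (63 - 18))*1 + 40)² = ((0 + 45)*1 + 40)² = (45*1 + 40)² = (45 + 40)² = 85² = 7225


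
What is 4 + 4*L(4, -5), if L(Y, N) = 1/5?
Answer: 24/5 ≈ 4.8000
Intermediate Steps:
L(Y, N) = ⅕
4 + 4*L(4, -5) = 4 + 4*(⅕) = 4 + ⅘ = 24/5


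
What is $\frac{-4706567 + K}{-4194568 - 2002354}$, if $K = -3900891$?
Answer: $\frac{4303729}{3098461} \approx 1.389$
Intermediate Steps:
$\frac{-4706567 + K}{-4194568 - 2002354} = \frac{-4706567 - 3900891}{-4194568 - 2002354} = - \frac{8607458}{-6196922} = \left(-8607458\right) \left(- \frac{1}{6196922}\right) = \frac{4303729}{3098461}$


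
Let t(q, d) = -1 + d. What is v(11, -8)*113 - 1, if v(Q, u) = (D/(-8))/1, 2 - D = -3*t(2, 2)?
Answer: -573/8 ≈ -71.625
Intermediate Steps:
D = 5 (D = 2 - (-3)*(-1 + 2) = 2 - (-3) = 2 - 1*(-3) = 2 + 3 = 5)
v(Q, u) = -5/8 (v(Q, u) = (5/(-8))/1 = (5*(-1/8))*1 = -5/8*1 = -5/8)
v(11, -8)*113 - 1 = -5/8*113 - 1 = -565/8 - 1 = -573/8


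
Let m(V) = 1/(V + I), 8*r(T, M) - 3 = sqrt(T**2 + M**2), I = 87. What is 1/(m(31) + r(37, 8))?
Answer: -10679/619439 + 3481*sqrt(1433)/619439 ≈ 0.19549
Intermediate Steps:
r(T, M) = 3/8 + sqrt(M**2 + T**2)/8 (r(T, M) = 3/8 + sqrt(T**2 + M**2)/8 = 3/8 + sqrt(M**2 + T**2)/8)
m(V) = 1/(87 + V) (m(V) = 1/(V + 87) = 1/(87 + V))
1/(m(31) + r(37, 8)) = 1/(1/(87 + 31) + (3/8 + sqrt(8**2 + 37**2)/8)) = 1/(1/118 + (3/8 + sqrt(64 + 1369)/8)) = 1/(1/118 + (3/8 + sqrt(1433)/8)) = 1/(181/472 + sqrt(1433)/8)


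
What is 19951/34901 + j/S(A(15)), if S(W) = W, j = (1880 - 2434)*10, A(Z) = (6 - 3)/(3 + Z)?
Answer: -1160089289/34901 ≈ -33239.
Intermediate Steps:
A(Z) = 3/(3 + Z)
j = -5540 (j = -554*10 = -5540)
19951/34901 + j/S(A(15)) = 19951/34901 - 5540/(3/(3 + 15)) = 19951*(1/34901) - 5540/(3/18) = 19951/34901 - 5540/(3*(1/18)) = 19951/34901 - 5540/⅙ = 19951/34901 - 5540*6 = 19951/34901 - 33240 = -1160089289/34901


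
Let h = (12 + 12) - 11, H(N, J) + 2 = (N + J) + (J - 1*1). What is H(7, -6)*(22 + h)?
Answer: -280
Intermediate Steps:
H(N, J) = -3 + N + 2*J (H(N, J) = -2 + ((N + J) + (J - 1*1)) = -2 + ((J + N) + (J - 1)) = -2 + ((J + N) + (-1 + J)) = -2 + (-1 + N + 2*J) = -3 + N + 2*J)
h = 13 (h = 24 - 11 = 13)
H(7, -6)*(22 + h) = (-3 + 7 + 2*(-6))*(22 + 13) = (-3 + 7 - 12)*35 = -8*35 = -280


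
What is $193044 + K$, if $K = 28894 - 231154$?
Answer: $-9216$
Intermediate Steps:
$K = -202260$
$193044 + K = 193044 - 202260 = -9216$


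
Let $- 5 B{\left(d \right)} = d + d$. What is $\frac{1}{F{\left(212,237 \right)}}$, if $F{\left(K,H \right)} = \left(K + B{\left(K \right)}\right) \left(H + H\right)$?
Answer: $\frac{5}{301464} \approx 1.6586 \cdot 10^{-5}$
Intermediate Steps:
$B{\left(d \right)} = - \frac{2 d}{5}$ ($B{\left(d \right)} = - \frac{d + d}{5} = - \frac{2 d}{5}$)
$F{\left(K,H \right)} = \frac{6 H K}{5}$ ($F{\left(K,H \right)} = \left(K - \frac{2 K}{5}\right) \left(H + H\right) = \frac{3 K}{5} \cdot 2 H = \frac{6 H K}{5}$)
$\frac{1}{F{\left(212,237 \right)}} = \frac{1}{\frac{6}{5} \cdot 237 \cdot 212} = \frac{1}{\frac{301464}{5}} = \frac{5}{301464}$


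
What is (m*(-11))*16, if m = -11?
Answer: 1936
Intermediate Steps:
(m*(-11))*16 = -11*(-11)*16 = 121*16 = 1936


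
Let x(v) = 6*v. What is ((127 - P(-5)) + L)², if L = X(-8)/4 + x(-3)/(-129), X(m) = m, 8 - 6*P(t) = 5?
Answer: 114896961/7396 ≈ 15535.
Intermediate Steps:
P(t) = ½ (P(t) = 4/3 - ⅙*5 = 4/3 - ⅚ = ½)
L = -80/43 (L = -8/4 + (6*(-3))/(-129) = -8*¼ - 18*(-1/129) = -2 + 6/43 = -80/43 ≈ -1.8605)
((127 - P(-5)) + L)² = ((127 - 1*½) - 80/43)² = ((127 - ½) - 80/43)² = (253/2 - 80/43)² = (10719/86)² = 114896961/7396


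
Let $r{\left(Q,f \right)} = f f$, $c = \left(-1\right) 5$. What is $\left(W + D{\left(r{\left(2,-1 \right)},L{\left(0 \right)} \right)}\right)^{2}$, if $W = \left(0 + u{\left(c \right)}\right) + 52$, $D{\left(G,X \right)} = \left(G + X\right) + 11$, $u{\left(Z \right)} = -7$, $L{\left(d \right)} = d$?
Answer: $3249$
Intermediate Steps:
$c = -5$
$r{\left(Q,f \right)} = f^{2}$
$D{\left(G,X \right)} = 11 + G + X$
$W = 45$ ($W = \left(0 - 7\right) + 52 = -7 + 52 = 45$)
$\left(W + D{\left(r{\left(2,-1 \right)},L{\left(0 \right)} \right)}\right)^{2} = \left(45 + \left(11 + \left(-1\right)^{2} + 0\right)\right)^{2} = \left(45 + \left(11 + 1 + 0\right)\right)^{2} = \left(45 + 12\right)^{2} = 57^{2} = 3249$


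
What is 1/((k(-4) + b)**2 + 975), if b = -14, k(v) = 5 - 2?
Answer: 1/1096 ≈ 0.00091241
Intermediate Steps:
k(v) = 3
1/((k(-4) + b)**2 + 975) = 1/((3 - 14)**2 + 975) = 1/((-11)**2 + 975) = 1/(121 + 975) = 1/1096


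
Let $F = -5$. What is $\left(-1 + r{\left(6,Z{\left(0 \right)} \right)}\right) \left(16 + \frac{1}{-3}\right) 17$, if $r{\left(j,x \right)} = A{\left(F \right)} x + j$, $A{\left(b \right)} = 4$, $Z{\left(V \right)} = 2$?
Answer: $\frac{10387}{3} \approx 3462.3$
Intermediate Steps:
$r{\left(j,x \right)} = j + 4 x$ ($r{\left(j,x \right)} = 4 x + j = j + 4 x$)
$\left(-1 + r{\left(6,Z{\left(0 \right)} \right)}\right) \left(16 + \frac{1}{-3}\right) 17 = \left(-1 + \left(6 + 4 \cdot 2\right)\right) \left(16 + \frac{1}{-3}\right) 17 = \left(-1 + \left(6 + 8\right)\right) \left(16 - \frac{1}{3}\right) 17 = \left(-1 + 14\right) \frac{47}{3} \cdot 17 = 13 \cdot \frac{47}{3} \cdot 17 = \frac{611}{3} \cdot 17 = \frac{10387}{3}$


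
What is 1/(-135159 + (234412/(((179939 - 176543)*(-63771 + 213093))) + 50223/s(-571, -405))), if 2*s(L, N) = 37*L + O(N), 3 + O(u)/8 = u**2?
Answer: -3991998388842/539554197807288143 ≈ -7.3987e-6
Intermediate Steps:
O(u) = -24 + 8*u**2
s(L, N) = -12 + 4*N**2 + 37*L/2 (s(L, N) = (37*L + (-24 + 8*N**2))/2 = (-24 + 8*N**2 + 37*L)/2 = -12 + 4*N**2 + 37*L/2)
1/(-135159 + (234412/(((179939 - 176543)*(-63771 + 213093))) + 50223/s(-571, -405))) = 1/(-135159 + (234412/(((179939 - 176543)*(-63771 + 213093))) + 50223/(-12 + 4*(-405)**2 + (37/2)*(-571)))) = 1/(-135159 + (234412/((3396*149322)) + 50223/(-12 + 4*164025 - 21127/2))) = 1/(-135159 + (234412/507097512 + 50223/(-12 + 656100 - 21127/2))) = 1/(-135159 + (234412*(1/507097512) + 50223/(1291049/2))) = 1/(-135159 + (58603/126774378 + 50223*(2/1291049))) = 1/(-135159 + (58603/126774378 + 100446/1291049)) = 1/(-135159 + 312430207735/3991998388842) = 1/(-539554197807288143/3991998388842) = -3991998388842/539554197807288143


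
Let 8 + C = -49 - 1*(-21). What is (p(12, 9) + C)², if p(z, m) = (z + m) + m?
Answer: 36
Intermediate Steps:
C = -36 (C = -8 + (-49 - 1*(-21)) = -8 + (-49 + 21) = -8 - 28 = -36)
p(z, m) = z + 2*m (p(z, m) = (m + z) + m = z + 2*m)
(p(12, 9) + C)² = ((12 + 2*9) - 36)² = ((12 + 18) - 36)² = (30 - 36)² = (-6)² = 36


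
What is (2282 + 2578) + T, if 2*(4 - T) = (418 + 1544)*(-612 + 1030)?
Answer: -405194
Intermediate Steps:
T = -410054 (T = 4 - (418 + 1544)*(-612 + 1030)/2 = 4 - 981*418 = 4 - ½*820116 = 4 - 410058 = -410054)
(2282 + 2578) + T = (2282 + 2578) - 410054 = 4860 - 410054 = -405194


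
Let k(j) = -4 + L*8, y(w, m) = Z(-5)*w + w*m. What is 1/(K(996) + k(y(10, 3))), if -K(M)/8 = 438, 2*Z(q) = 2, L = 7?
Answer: -1/3452 ≈ -0.00028969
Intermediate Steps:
Z(q) = 1 (Z(q) = (½)*2 = 1)
y(w, m) = w + m*w (y(w, m) = 1*w + w*m = w + m*w)
K(M) = -3504 (K(M) = -8*438 = -3504)
k(j) = 52 (k(j) = -4 + 7*8 = -4 + 56 = 52)
1/(K(996) + k(y(10, 3))) = 1/(-3504 + 52) = 1/(-3452) = -1/3452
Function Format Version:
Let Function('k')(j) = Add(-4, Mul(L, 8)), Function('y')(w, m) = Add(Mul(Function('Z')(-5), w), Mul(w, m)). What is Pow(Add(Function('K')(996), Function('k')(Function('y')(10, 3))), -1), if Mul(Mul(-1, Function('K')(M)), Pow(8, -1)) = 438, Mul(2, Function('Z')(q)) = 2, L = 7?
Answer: Rational(-1, 3452) ≈ -0.00028969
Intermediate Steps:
Function('Z')(q) = 1 (Function('Z')(q) = Mul(Rational(1, 2), 2) = 1)
Function('y')(w, m) = Add(w, Mul(m, w)) (Function('y')(w, m) = Add(Mul(1, w), Mul(w, m)) = Add(w, Mul(m, w)))
Function('K')(M) = -3504 (Function('K')(M) = Mul(-8, 438) = -3504)
Function('k')(j) = 52 (Function('k')(j) = Add(-4, Mul(7, 8)) = Add(-4, 56) = 52)
Pow(Add(Function('K')(996), Function('k')(Function('y')(10, 3))), -1) = Pow(Add(-3504, 52), -1) = Pow(-3452, -1) = Rational(-1, 3452)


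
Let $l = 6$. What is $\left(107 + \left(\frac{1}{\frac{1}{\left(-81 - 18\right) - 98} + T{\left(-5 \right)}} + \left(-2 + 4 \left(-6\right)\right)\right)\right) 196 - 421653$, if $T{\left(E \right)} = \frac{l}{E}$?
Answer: $- \frac{481850359}{1187} \approx -4.0594 \cdot 10^{5}$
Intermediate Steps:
$T{\left(E \right)} = \frac{6}{E}$
$\left(107 + \left(\frac{1}{\frac{1}{\left(-81 - 18\right) - 98} + T{\left(-5 \right)}} + \left(-2 + 4 \left(-6\right)\right)\right)\right) 196 - 421653 = \left(107 + \left(\frac{1}{\frac{1}{\left(-81 - 18\right) - 98} + \frac{6}{-5}} + \left(-2 + 4 \left(-6\right)\right)\right)\right) 196 - 421653 = \left(107 + \left(\frac{1}{\frac{1}{-99 - 98} + 6 \left(- \frac{1}{5}\right)} - 26\right)\right) 196 - 421653 = \left(107 - \left(26 - \frac{1}{\frac{1}{-197} - \frac{6}{5}}\right)\right) 196 - 421653 = \left(107 - \left(26 - \frac{1}{- \frac{1}{197} - \frac{6}{5}}\right)\right) 196 - 421653 = \left(107 - \left(26 - \frac{1}{- \frac{1187}{985}}\right)\right) 196 - 421653 = \left(107 - \frac{31847}{1187}\right) 196 - 421653 = \frac{95162}{1187} \cdot 196 - 421653 = \frac{18651752}{1187} - 421653 = - \frac{481850359}{1187}$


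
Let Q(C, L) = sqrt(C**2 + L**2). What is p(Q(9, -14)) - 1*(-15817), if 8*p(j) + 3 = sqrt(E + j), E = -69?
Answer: 126533/8 + sqrt(-69 + sqrt(277))/8 ≈ 15817.0 + 0.90447*I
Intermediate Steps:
p(j) = -3/8 + sqrt(-69 + j)/8
p(Q(9, -14)) - 1*(-15817) = (-3/8 + sqrt(-69 + sqrt(9**2 + (-14)**2))/8) - 1*(-15817) = (-3/8 + sqrt(-69 + sqrt(81 + 196))/8) + 15817 = (-3/8 + sqrt(-69 + sqrt(277))/8) + 15817 = 126533/8 + sqrt(-69 + sqrt(277))/8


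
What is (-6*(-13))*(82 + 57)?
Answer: 10842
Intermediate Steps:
(-6*(-13))*(82 + 57) = 78*139 = 10842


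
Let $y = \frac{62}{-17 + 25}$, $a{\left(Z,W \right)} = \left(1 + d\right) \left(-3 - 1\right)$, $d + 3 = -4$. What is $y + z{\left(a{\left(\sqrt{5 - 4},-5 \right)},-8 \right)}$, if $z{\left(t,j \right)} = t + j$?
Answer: $\frac{95}{4} \approx 23.75$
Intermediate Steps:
$d = -7$ ($d = -3 - 4 = -7$)
$a{\left(Z,W \right)} = 24$ ($a{\left(Z,W \right)} = \left(1 - 7\right) \left(-3 - 1\right) = \left(-6\right) \left(-4\right) = 24$)
$z{\left(t,j \right)} = j + t$
$y = \frac{31}{4}$ ($y = \frac{62}{8} = 62 \cdot \frac{1}{8} = \frac{31}{4} \approx 7.75$)
$y + z{\left(a{\left(\sqrt{5 - 4},-5 \right)},-8 \right)} = \frac{31}{4} + \left(-8 + 24\right) = \frac{31}{4} + 16 = \frac{95}{4}$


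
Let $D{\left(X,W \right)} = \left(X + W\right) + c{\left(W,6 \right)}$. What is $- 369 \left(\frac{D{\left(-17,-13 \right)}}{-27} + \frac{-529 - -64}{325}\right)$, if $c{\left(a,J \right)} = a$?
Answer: $- \frac{11644}{195} \approx -59.713$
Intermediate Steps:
$D{\left(X,W \right)} = X + 2 W$ ($D{\left(X,W \right)} = \left(X + W\right) + W = \left(W + X\right) + W = X + 2 W$)
$- 369 \left(\frac{D{\left(-17,-13 \right)}}{-27} + \frac{-529 - -64}{325}\right) = - 369 \left(\frac{-17 + 2 \left(-13\right)}{-27} + \frac{-529 - -64}{325}\right) = - 369 \left(\left(-17 - 26\right) \left(- \frac{1}{27}\right) + \left(-529 + 64\right) \frac{1}{325}\right) = - 369 \left(\left(-43\right) \left(- \frac{1}{27}\right) - \frac{93}{65}\right) = - 369 \left(\frac{43}{27} - \frac{93}{65}\right) = \left(-369\right) \frac{284}{1755} = - \frac{11644}{195}$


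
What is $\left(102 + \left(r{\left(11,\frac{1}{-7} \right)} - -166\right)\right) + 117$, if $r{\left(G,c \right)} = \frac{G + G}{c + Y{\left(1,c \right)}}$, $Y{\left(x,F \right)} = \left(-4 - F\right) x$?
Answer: $\frac{759}{2} \approx 379.5$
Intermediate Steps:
$Y{\left(x,F \right)} = x \left(-4 - F\right)$
$r{\left(G,c \right)} = - \frac{G}{2}$ ($r{\left(G,c \right)} = \frac{G + G}{c - 1 \left(4 + c\right)} = \frac{2 G}{c - \left(4 + c\right)} = \frac{2 G}{-4} = 2 G \left(- \frac{1}{4}\right) = - \frac{G}{2}$)
$\left(102 + \left(r{\left(11,\frac{1}{-7} \right)} - -166\right)\right) + 117 = \left(102 - - \frac{321}{2}\right) + 117 = \left(102 + \left(- \frac{11}{2} + 166\right)\right) + 117 = \left(102 + \frac{321}{2}\right) + 117 = \frac{525}{2} + 117 = \frac{759}{2}$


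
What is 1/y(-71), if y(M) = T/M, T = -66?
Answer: 71/66 ≈ 1.0758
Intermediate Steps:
y(M) = -66/M
1/y(-71) = 1/(-66/(-71)) = 1/(-66*(-1/71)) = 1/(66/71) = 71/66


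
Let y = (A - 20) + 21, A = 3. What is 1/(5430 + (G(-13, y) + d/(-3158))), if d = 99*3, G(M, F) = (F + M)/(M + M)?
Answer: 20527/111466785 ≈ 0.00018415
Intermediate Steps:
y = 4 (y = (3 - 20) + 21 = -17 + 21 = 4)
G(M, F) = (F + M)/(2*M) (G(M, F) = (F + M)/((2*M)) = (F + M)*(1/(2*M)) = (F + M)/(2*M))
d = 297
1/(5430 + (G(-13, y) + d/(-3158))) = 1/(5430 + ((1/2)*(4 - 13)/(-13) + 297/(-3158))) = 1/(5430 + ((1/2)*(-1/13)*(-9) + 297*(-1/3158))) = 1/(5430 + (9/26 - 297/3158)) = 1/(5430 + 5175/20527) = 1/(111466785/20527) = 20527/111466785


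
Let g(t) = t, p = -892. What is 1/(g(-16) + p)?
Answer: -1/908 ≈ -0.0011013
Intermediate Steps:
1/(g(-16) + p) = 1/(-16 - 892) = 1/(-908) = -1/908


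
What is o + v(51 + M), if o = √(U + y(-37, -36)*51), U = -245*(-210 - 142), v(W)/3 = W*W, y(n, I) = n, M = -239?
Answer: 106032 + √84353 ≈ 1.0632e+5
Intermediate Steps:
v(W) = 3*W² (v(W) = 3*(W*W) = 3*W²)
U = 86240 (U = -245*(-352) = 86240)
o = √84353 (o = √(86240 - 37*51) = √(86240 - 1887) = √84353 ≈ 290.44)
o + v(51 + M) = √84353 + 3*(51 - 239)² = √84353 + 3*(-188)² = √84353 + 3*35344 = √84353 + 106032 = 106032 + √84353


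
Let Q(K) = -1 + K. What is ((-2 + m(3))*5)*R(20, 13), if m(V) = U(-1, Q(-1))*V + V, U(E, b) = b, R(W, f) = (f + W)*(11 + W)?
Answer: -25575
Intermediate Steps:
R(W, f) = (11 + W)*(W + f) (R(W, f) = (W + f)*(11 + W) = (11 + W)*(W + f))
m(V) = -V (m(V) = (-1 - 1)*V + V = -2*V + V = -V)
((-2 + m(3))*5)*R(20, 13) = ((-2 - 1*3)*5)*(20**2 + 11*20 + 11*13 + 20*13) = ((-2 - 3)*5)*(400 + 220 + 143 + 260) = -5*5*1023 = -25*1023 = -25575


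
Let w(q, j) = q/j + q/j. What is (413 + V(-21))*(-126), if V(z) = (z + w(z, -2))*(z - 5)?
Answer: -52038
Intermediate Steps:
w(q, j) = 2*q/j
V(z) = 0 (V(z) = (z + 2*z/(-2))*(z - 5) = (z + 2*z*(-½))*(-5 + z) = (z - z)*(-5 + z) = 0*(-5 + z) = 0)
(413 + V(-21))*(-126) = (413 + 0)*(-126) = 413*(-126) = -52038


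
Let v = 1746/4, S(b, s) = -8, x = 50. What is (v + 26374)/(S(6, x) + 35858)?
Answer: 53621/71700 ≈ 0.74785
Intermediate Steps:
v = 873/2 (v = 1746*(1/4) = 873/2 ≈ 436.50)
(v + 26374)/(S(6, x) + 35858) = (873/2 + 26374)/(-8 + 35858) = (53621/2)/35850 = (53621/2)*(1/35850) = 53621/71700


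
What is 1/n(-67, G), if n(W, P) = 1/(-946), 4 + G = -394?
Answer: -946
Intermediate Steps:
G = -398 (G = -4 - 394 = -398)
n(W, P) = -1/946
1/n(-67, G) = 1/(-1/946) = -946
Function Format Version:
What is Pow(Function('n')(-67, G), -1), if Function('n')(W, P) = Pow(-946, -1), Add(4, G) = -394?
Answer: -946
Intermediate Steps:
G = -398 (G = Add(-4, -394) = -398)
Function('n')(W, P) = Rational(-1, 946)
Pow(Function('n')(-67, G), -1) = Pow(Rational(-1, 946), -1) = -946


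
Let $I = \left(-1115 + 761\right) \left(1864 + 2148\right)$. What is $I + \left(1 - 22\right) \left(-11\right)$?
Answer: $-1420017$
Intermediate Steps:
$I = -1420248$ ($I = \left(-354\right) 4012 = -1420248$)
$I + \left(1 - 22\right) \left(-11\right) = -1420248 + \left(1 - 22\right) \left(-11\right) = -1420248 - -231 = -1420248 + 231 = -1420017$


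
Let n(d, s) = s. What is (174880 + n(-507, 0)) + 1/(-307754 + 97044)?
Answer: 36848964799/210710 ≈ 1.7488e+5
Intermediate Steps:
(174880 + n(-507, 0)) + 1/(-307754 + 97044) = (174880 + 0) + 1/(-307754 + 97044) = 174880 + 1/(-210710) = 174880 - 1/210710 = 36848964799/210710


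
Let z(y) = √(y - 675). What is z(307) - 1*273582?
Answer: -273582 + 4*I*√23 ≈ -2.7358e+5 + 19.183*I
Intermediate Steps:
z(y) = √(-675 + y)
z(307) - 1*273582 = √(-675 + 307) - 1*273582 = √(-368) - 273582 = 4*I*√23 - 273582 = -273582 + 4*I*√23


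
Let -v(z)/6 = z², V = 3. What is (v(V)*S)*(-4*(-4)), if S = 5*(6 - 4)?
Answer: -8640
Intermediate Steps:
v(z) = -6*z²
S = 10 (S = 5*2 = 10)
(v(V)*S)*(-4*(-4)) = (-6*3²*10)*(-4*(-4)) = (-6*9*10)*16 = -54*10*16 = -540*16 = -8640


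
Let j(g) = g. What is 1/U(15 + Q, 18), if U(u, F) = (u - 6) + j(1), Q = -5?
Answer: 1/5 ≈ 0.20000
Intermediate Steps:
U(u, F) = -5 + u (U(u, F) = (u - 6) + 1 = (-6 + u) + 1 = -5 + u)
1/U(15 + Q, 18) = 1/(-5 + (15 - 5)) = 1/(-5 + 10) = 1/5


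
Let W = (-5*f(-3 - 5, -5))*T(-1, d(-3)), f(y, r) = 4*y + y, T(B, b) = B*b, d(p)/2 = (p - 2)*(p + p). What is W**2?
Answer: 144000000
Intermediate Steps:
d(p) = 4*p*(-2 + p) (d(p) = 2*((p - 2)*(p + p)) = 2*((-2 + p)*(2*p)) = 2*(2*p*(-2 + p)) = 4*p*(-2 + p))
f(y, r) = 5*y
W = -12000 (W = (-25*(-3 - 5))*(-4*(-3)*(-2 - 3)) = (-25*(-8))*(-4*(-3)*(-5)) = (-5*(-40))*(-1*60) = 200*(-60) = -12000)
W**2 = (-12000)**2 = 144000000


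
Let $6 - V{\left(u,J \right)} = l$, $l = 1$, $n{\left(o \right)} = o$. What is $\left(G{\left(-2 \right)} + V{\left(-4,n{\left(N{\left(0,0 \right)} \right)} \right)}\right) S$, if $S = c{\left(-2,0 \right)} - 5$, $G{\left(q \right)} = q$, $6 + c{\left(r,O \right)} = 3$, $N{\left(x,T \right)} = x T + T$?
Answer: $-24$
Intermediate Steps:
$N{\left(x,T \right)} = T + T x$ ($N{\left(x,T \right)} = T x + T = T + T x$)
$c{\left(r,O \right)} = -3$ ($c{\left(r,O \right)} = -6 + 3 = -3$)
$V{\left(u,J \right)} = 5$ ($V{\left(u,J \right)} = 6 - 1 = 5$)
$S = -8$ ($S = -3 - 5 = -8$)
$\left(G{\left(-2 \right)} + V{\left(-4,n{\left(N{\left(0,0 \right)} \right)} \right)}\right) S = \left(-2 + 5\right) \left(-8\right) = 3 \left(-8\right) = -24$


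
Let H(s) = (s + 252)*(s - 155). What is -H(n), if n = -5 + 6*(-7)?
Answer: 41410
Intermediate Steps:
n = -47 (n = -5 - 42 = -47)
H(s) = (-155 + s)*(252 + s) (H(s) = (252 + s)*(-155 + s) = (-155 + s)*(252 + s))
-H(n) = -(-39060 + (-47)**2 + 97*(-47)) = -(-39060 + 2209 - 4559) = -1*(-41410) = 41410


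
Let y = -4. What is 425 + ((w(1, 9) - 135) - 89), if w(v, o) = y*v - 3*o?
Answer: 170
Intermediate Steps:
w(v, o) = -4*v - 3*o
425 + ((w(1, 9) - 135) - 89) = 425 + (((-4*1 - 3*9) - 135) - 89) = 425 + (((-4 - 27) - 135) - 89) = 425 + ((-31 - 135) - 89) = 425 + (-166 - 89) = 425 - 255 = 170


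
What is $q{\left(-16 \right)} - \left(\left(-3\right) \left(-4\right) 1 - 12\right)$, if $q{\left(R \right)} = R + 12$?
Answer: $-4$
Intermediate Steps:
$q{\left(R \right)} = 12 + R$
$q{\left(-16 \right)} - \left(\left(-3\right) \left(-4\right) 1 - 12\right) = \left(12 - 16\right) - \left(\left(-3\right) \left(-4\right) 1 - 12\right) = -4 - \left(12 \cdot 1 - 12\right) = -4 - \left(12 - 12\right) = -4 - 0 = -4 + 0 = -4$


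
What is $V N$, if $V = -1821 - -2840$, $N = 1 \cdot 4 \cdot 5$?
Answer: $20380$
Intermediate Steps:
$N = 20$ ($N = 4 \cdot 5 = 20$)
$V = 1019$ ($V = -1821 + 2840 = 1019$)
$V N = 1019 \cdot 20 = 20380$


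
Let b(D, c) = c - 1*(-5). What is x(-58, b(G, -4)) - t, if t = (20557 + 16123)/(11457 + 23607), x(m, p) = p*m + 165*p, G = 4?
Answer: 464396/4383 ≈ 105.95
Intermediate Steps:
b(D, c) = 5 + c (b(D, c) = c + 5 = 5 + c)
x(m, p) = 165*p + m*p (x(m, p) = m*p + 165*p = 165*p + m*p)
t = 4585/4383 (t = 36680/35064 = 36680*(1/35064) = 4585/4383 ≈ 1.0461)
x(-58, b(G, -4)) - t = (5 - 4)*(165 - 58) - 1*4585/4383 = 1*107 - 4585/4383 = 107 - 4585/4383 = 464396/4383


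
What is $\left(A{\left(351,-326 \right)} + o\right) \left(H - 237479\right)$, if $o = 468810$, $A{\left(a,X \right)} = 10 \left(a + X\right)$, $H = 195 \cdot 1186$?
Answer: $-2912393540$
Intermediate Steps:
$H = 231270$
$A{\left(a,X \right)} = 10 X + 10 a$ ($A{\left(a,X \right)} = 10 \left(X + a\right) = 10 X + 10 a$)
$\left(A{\left(351,-326 \right)} + o\right) \left(H - 237479\right) = \left(\left(10 \left(-326\right) + 10 \cdot 351\right) + 468810\right) \left(231270 - 237479\right) = \left(\left(-3260 + 3510\right) + 468810\right) \left(-6209\right) = \left(250 + 468810\right) \left(-6209\right) = 469060 \left(-6209\right) = -2912393540$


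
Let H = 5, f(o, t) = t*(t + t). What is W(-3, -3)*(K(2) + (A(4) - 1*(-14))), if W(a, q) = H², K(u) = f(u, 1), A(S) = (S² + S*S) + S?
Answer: 1300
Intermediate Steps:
f(o, t) = 2*t² (f(o, t) = t*(2*t) = 2*t²)
A(S) = S + 2*S² (A(S) = (S² + S²) + S = 2*S² + S = S + 2*S²)
K(u) = 2 (K(u) = 2*1² = 2*1 = 2)
W(a, q) = 25 (W(a, q) = 5² = 25)
W(-3, -3)*(K(2) + (A(4) - 1*(-14))) = 25*(2 + (4*(1 + 2*4) - 1*(-14))) = 25*(2 + (4*(1 + 8) + 14)) = 25*(2 + (4*9 + 14)) = 25*(2 + (36 + 14)) = 25*(2 + 50) = 25*52 = 1300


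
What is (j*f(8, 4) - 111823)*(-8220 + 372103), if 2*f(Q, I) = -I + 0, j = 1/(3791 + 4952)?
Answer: -355756943510553/8743 ≈ -4.0691e+10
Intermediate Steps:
j = 1/8743 ≈ 0.00011438
f(Q, I) = -I/2 (f(Q, I) = (-I + 0)/2 = (-I)/2 = -I/2)
(j*f(8, 4) - 111823)*(-8220 + 372103) = ((-½*4)/8743 - 111823)*(-8220 + 372103) = ((1/8743)*(-2) - 111823)*363883 = (-2/8743 - 111823)*363883 = -977668491/8743*363883 = -355756943510553/8743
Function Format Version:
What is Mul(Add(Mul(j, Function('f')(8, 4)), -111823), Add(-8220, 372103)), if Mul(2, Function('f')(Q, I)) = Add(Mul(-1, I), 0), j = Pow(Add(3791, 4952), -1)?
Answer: Rational(-355756943510553, 8743) ≈ -4.0691e+10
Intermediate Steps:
j = Rational(1, 8743) (j = Pow(8743, -1) = Rational(1, 8743) ≈ 0.00011438)
Function('f')(Q, I) = Mul(Rational(-1, 2), I) (Function('f')(Q, I) = Mul(Rational(1, 2), Add(Mul(-1, I), 0)) = Mul(Rational(1, 2), Mul(-1, I)) = Mul(Rational(-1, 2), I))
Mul(Add(Mul(j, Function('f')(8, 4)), -111823), Add(-8220, 372103)) = Mul(Add(Mul(Rational(1, 8743), Mul(Rational(-1, 2), 4)), -111823), Add(-8220, 372103)) = Mul(Add(Mul(Rational(1, 8743), -2), -111823), 363883) = Mul(Add(Rational(-2, 8743), -111823), 363883) = Mul(Rational(-977668491, 8743), 363883) = Rational(-355756943510553, 8743)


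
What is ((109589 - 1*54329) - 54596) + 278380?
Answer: 279044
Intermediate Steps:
((109589 - 1*54329) - 54596) + 278380 = ((109589 - 54329) - 54596) + 278380 = (55260 - 54596) + 278380 = 664 + 278380 = 279044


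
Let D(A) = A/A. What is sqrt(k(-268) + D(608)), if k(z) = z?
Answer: I*sqrt(267) ≈ 16.34*I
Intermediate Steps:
D(A) = 1
sqrt(k(-268) + D(608)) = sqrt(-268 + 1) = sqrt(-267) = I*sqrt(267)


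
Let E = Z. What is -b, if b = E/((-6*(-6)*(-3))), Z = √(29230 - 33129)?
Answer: I*√3899/108 ≈ 0.57817*I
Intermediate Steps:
Z = I*√3899 (Z = √(-3899) = I*√3899 ≈ 62.442*I)
E = I*√3899 ≈ 62.442*I
b = -I*√3899/108 (b = (I*√3899)/((-6*(-6)*(-3))) = (I*√3899)/((36*(-3))) = (I*√3899)/(-108) = (I*√3899)*(-1/108) = -I*√3899/108 ≈ -0.57817*I)
-b = -(-1)*I*√3899/108 = I*√3899/108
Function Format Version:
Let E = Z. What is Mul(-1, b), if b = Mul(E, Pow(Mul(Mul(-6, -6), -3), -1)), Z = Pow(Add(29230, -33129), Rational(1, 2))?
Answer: Mul(Rational(1, 108), I, Pow(3899, Rational(1, 2))) ≈ Mul(0.57817, I)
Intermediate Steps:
Z = Mul(I, Pow(3899, Rational(1, 2))) (Z = Pow(-3899, Rational(1, 2)) = Mul(I, Pow(3899, Rational(1, 2))) ≈ Mul(62.442, I))
E = Mul(I, Pow(3899, Rational(1, 2))) ≈ Mul(62.442, I)
b = Mul(Rational(-1, 108), I, Pow(3899, Rational(1, 2))) (b = Mul(Mul(I, Pow(3899, Rational(1, 2))), Pow(Mul(Mul(-6, -6), -3), -1)) = Mul(Mul(I, Pow(3899, Rational(1, 2))), Pow(Mul(36, -3), -1)) = Mul(Mul(I, Pow(3899, Rational(1, 2))), Pow(-108, -1)) = Mul(Mul(I, Pow(3899, Rational(1, 2))), Rational(-1, 108)) = Mul(Rational(-1, 108), I, Pow(3899, Rational(1, 2))) ≈ Mul(-0.57817, I))
Mul(-1, b) = Mul(-1, Mul(Rational(-1, 108), I, Pow(3899, Rational(1, 2)))) = Mul(Rational(1, 108), I, Pow(3899, Rational(1, 2)))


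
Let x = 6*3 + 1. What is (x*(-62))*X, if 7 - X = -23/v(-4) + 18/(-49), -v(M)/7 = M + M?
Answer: -1795861/196 ≈ -9162.6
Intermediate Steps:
x = 19 (x = 18 + 1 = 19)
v(M) = -14*M (v(M) = -7*(M + M) = -14*M)
X = 3049/392 (X = 7 - (-23/((-14*(-4))) + 18/(-49)) = 7 - (-23/56 + 18*(-1/49)) = 7 - (-23*1/56 - 18/49) = 7 - (-23/56 - 18/49) = 7 - 1*(-305/392) = 7 + 305/392 = 3049/392 ≈ 7.7781)
(x*(-62))*X = (19*(-62))*(3049/392) = -1178*3049/392 = -1795861/196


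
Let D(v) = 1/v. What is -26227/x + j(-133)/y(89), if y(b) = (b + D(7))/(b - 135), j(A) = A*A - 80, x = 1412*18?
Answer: -1501328921/165204 ≈ -9087.7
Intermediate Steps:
D(v) = 1/v
x = 25416
j(A) = -80 + A**2 (j(A) = A**2 - 80 = -80 + A**2)
y(b) = (1/7 + b)/(-135 + b) (y(b) = (b + 1/7)/(b - 135) = (b + 1/7)/(-135 + b) = (1/7 + b)/(-135 + b))
-26227/x + j(-133)/y(89) = -26227/25416 + (-80 + (-133)**2)/(((1/7 + 89)/(-135 + 89))) = -26227*1/25416 + (-80 + 17689)/(((624/7)/(-46))) = -26227/25416 + 17609/((-1/46*624/7)) = -26227/25416 + 17609/(-312/161) = -26227/25416 + 17609*(-161/312) = -26227/25416 - 2835049/312 = -1501328921/165204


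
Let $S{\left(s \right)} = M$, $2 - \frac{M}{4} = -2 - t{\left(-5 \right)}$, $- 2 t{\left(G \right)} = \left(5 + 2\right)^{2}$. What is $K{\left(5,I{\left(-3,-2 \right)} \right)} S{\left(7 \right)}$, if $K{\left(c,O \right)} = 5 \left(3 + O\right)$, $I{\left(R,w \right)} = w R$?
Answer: $-3690$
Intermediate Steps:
$t{\left(G \right)} = - \frac{49}{2}$ ($t{\left(G \right)} = - \frac{\left(5 + 2\right)^{2}}{2} = - \frac{7^{2}}{2} = \left(- \frac{1}{2}\right) 49 = - \frac{49}{2}$)
$I{\left(R,w \right)} = R w$
$M = -82$ ($M = 8 - 4 \left(-2 - - \frac{49}{2}\right) = 8 - 4 \left(-2 + \frac{49}{2}\right) = 8 - 90 = -82$)
$S{\left(s \right)} = -82$
$K{\left(c,O \right)} = 15 + 5 O$
$K{\left(5,I{\left(-3,-2 \right)} \right)} S{\left(7 \right)} = \left(15 + 5 \left(\left(-3\right) \left(-2\right)\right)\right) \left(-82\right) = \left(15 + 5 \cdot 6\right) \left(-82\right) = \left(15 + 30\right) \left(-82\right) = 45 \left(-82\right) = -3690$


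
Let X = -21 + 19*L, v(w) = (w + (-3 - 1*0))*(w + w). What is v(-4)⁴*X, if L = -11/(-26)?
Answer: -1657112576/13 ≈ -1.2747e+8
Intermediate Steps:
v(w) = 2*w*(-3 + w) (v(w) = (w + (-3 + 0))*(2*w) = (w - 3)*(2*w) = (-3 + w)*(2*w) = 2*w*(-3 + w))
L = 11/26 (L = -11*(-1/26) = 11/26 ≈ 0.42308)
X = -337/26 (X = -21 + 19*(11/26) = -21 + 209/26 = -337/26 ≈ -12.962)
v(-4)⁴*X = (2*(-4)*(-3 - 4))⁴*(-337/26) = (2*(-4)*(-7))⁴*(-337/26) = 56⁴*(-337/26) = 9834496*(-337/26) = -1657112576/13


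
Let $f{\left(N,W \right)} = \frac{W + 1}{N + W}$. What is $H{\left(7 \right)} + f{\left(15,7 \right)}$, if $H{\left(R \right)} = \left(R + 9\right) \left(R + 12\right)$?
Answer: $\frac{3348}{11} \approx 304.36$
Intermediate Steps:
$f{\left(N,W \right)} = \frac{1 + W}{N + W}$
$H{\left(R \right)} = \left(9 + R\right) \left(12 + R\right)$
$H{\left(7 \right)} + f{\left(15,7 \right)} = \left(108 + 7^{2} + 21 \cdot 7\right) + \frac{1 + 7}{15 + 7} = \left(108 + 49 + 147\right) + \frac{1}{22} \cdot 8 = 304 + \frac{1}{22} \cdot 8 = 304 + \frac{4}{11} = \frac{3348}{11}$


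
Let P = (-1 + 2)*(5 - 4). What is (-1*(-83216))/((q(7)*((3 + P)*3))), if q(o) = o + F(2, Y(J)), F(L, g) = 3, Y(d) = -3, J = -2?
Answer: 10402/15 ≈ 693.47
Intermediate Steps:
P = 1 (P = 1*1 = 1)
q(o) = 3 + o (q(o) = o + 3 = 3 + o)
(-1*(-83216))/((q(7)*((3 + P)*3))) = (-1*(-83216))/(((3 + 7)*((3 + 1)*3))) = 83216/((10*(4*3))) = 83216/((10*12)) = 83216/120 = 83216*(1/120) = 10402/15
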